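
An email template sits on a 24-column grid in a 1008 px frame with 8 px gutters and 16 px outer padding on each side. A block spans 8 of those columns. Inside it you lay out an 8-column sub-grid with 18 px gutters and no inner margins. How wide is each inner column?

Outer content = 1008 − 2·16 = 976 px.
976 − 23·8 = 792; ÷24 gives c = 33 px.
8 columns plus 7 gutters: 264 + 56 = 320 px.
320 − 7·18 = 194; ÷8 gives d = 24.25 px.

24.25 px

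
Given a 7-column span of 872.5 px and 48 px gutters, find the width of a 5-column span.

609.5 px

872.5 − 6·48 = 584.5; ÷7 gives c = 83.5 px.
5-column span = 5·83.5 + 4·48 = 609.5 px.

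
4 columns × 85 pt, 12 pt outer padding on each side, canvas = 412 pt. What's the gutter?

16 pt

Inside the margins: 412 − 24 = 388 pt.
4·85 + 3g = 388 → 3g = 48 → g = 16 pt.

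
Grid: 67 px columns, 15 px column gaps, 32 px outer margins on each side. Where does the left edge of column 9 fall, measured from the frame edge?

Each column+gutter stride is 82 px; 8 of them past the 32 px margin is 32 + 656 = 688 px.

688 px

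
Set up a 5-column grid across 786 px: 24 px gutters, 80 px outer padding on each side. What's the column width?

Subtract both margins: 786 − 2·80 = 626 px.
Subtracting 4 gutters of 24 leaves 530 for 5 columns, so c = 106 px.

106 px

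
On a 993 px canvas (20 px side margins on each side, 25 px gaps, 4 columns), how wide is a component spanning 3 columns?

Inside the margins: 993 − 40 = 953 px.
4c + 3·25 = 953 → 4c = 878 → c = 219.5 px.
3-column span = 3·219.5 + 2·25 = 708.5 px.

708.5 px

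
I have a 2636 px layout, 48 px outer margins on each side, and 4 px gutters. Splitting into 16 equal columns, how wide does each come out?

Inside the margins: 2636 − 96 = 2540 px.
16c + 15·4 = 2540 → 16c = 2480 → c = 155 px.

155 px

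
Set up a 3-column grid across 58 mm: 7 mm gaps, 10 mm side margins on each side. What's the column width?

8 mm

Content width = 58 − 2·10 = 38 mm.
3c + 2·7 = 38 → 3c = 24 → c = 8 mm.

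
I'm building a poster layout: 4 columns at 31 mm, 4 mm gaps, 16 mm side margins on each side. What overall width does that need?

Total width: 2·16 + 4·31 + 3·4 = 168 mm.

168 mm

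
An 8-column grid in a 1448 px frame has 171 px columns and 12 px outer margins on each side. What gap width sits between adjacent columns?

Inside the margins: 1448 − 24 = 1424 px.
Columns use 1368 px, leaving 56 px across 7 gaps = 8 px each.

8 px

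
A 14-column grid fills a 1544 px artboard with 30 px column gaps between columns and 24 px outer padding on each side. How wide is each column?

79 px

Inside the margins: 1544 − 48 = 1496 px.
14c + 13·30 = 1496 → 14c = 1106 → c = 79 px.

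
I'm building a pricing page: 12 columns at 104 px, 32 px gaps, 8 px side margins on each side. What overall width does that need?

Layout = 2·8 + 12·104 + 11·32 = 16 + 1248 + 352 = 1616 px.

1616 px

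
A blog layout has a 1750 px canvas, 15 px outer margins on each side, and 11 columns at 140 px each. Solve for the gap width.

18 px

Take off 30 px of margins, leaving 1720 px.
11 columns take 11·140 = 1540 px; remaining 180 splits into 10 gaps.
g = 180 / 10 = 18 px.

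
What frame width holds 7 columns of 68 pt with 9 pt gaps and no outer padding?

Summing: 476 + 54 = 530 pt.

530 pt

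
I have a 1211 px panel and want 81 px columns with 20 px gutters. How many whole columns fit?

12 columns

Each extra column adds 81 + 20 = 101 px.
(1211 + 20) / 101 = 12.19, so 12 columns fit.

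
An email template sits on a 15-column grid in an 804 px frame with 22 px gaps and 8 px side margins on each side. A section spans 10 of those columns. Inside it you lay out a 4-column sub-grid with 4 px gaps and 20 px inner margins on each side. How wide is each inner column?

116.5 px

Take off 16 px of margins, leaving 788 px.
788 − 14·22 = 480; ÷15 gives c = 32 px.
Span of 10: 10·32 + 9·22 = 320 + 198 = 518 px.
Inner content = 518 − 2·20 = 478 px.
4 columns + 3 gaps: 4d + 3·4 = 478.
4d = 478 − 12 = 466, so d = 116.5 px.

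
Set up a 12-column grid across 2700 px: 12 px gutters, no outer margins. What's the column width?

214 px

12c + 11·12 = 2700 → 12c = 2568 → c = 214 px.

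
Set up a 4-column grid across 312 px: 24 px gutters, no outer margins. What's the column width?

4 columns + 3 gutters: 4c + 3·24 = 312.
4c = 312 − 72 = 240, so c = 60 px.

60 px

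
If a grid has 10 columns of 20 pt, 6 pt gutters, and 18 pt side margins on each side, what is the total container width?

Container = 2·18 + 10·20 + 9·6 = 36 + 200 + 54 = 290 pt.

290 pt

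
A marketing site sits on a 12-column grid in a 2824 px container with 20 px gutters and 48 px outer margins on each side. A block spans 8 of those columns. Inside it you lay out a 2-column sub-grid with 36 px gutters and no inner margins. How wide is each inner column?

Outer content = 2824 − 2·48 = 2728 px.
Subtracting 11 gutters of 20 leaves 2508 for 12 columns, so c = 209 px.
Span of 8: 8·209 + 7·20 = 1672 + 140 = 1812 px.
2 columns + 1 gutter: 2d + 1·36 = 1812.
2d = 1812 − 36 = 1776, so d = 888 px.

888 px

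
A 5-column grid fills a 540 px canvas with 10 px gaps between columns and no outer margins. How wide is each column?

5 columns + 4 gaps: 5c + 4·10 = 540.
5c = 540 − 40 = 500, so c = 100 px.

100 px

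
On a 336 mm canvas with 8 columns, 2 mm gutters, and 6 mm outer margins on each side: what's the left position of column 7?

250.5 mm

Content = 336 − 2·6 = 324 mm.
324 − 7·2 = 310; ÷8 gives c = 38.75 mm.
Before column 7: the margin + 6 columns + 6 gutters.
Offset = 6 + 6·(38.75 + 2) = 6 + 244.5 = 250.5 mm.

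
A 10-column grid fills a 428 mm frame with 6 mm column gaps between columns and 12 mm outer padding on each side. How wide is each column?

Content width = 428 − 2·12 = 404 mm.
10c + 9·6 = 404 → 10c = 350 → c = 35 mm.

35 mm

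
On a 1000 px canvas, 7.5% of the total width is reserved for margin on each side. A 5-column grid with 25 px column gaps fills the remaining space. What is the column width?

150 px

1000 × (1 − 2·7.5%) = 1000 × 85% = 850 px for the columns.
850 − 4·25 = 750; ÷5 gives c = 150 px.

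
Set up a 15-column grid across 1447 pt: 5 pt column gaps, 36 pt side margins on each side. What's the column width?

Subtract both margins: 1447 − 2·36 = 1375 pt.
15c + 14·5 = 1375 → 15c = 1305 → c = 87 pt.

87 pt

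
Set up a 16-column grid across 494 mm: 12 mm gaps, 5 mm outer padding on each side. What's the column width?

Take off 10 mm of margins, leaving 484 mm.
16 columns + 15 gaps: 16c + 15·12 = 484.
16c = 484 − 180 = 304, so c = 19 mm.

19 mm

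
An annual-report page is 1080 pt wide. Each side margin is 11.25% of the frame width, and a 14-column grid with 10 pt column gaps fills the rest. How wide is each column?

1080 × (1 − 2·11.25%) = 1080 × 77.5% = 837 pt for the columns.
837 − 13·10 = 707; ÷14 gives c = 50.5 pt.

50.5 pt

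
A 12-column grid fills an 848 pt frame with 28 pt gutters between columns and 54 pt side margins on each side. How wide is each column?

36 pt

Take off 108 pt of margins, leaving 740 pt.
740 − 11·28 = 432; ÷12 gives c = 36 pt.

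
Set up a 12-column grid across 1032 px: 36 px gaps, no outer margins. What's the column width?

53 px

1032 − 11·36 = 636; ÷12 gives c = 53 px.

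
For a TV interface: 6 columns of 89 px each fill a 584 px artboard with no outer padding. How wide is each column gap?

10 px

6 columns take 6·89 = 534 px; remaining 50 splits into 5 column gaps.
g = 50 / 5 = 10 px.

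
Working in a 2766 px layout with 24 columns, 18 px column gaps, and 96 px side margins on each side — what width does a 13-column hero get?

1386 px

Content width = 2766 − 2·96 = 2574 px.
2574 − 23·18 = 2160; ÷24 gives c = 90 px.
Span of 13: 13·90 + 12·18 = 1170 + 216 = 1386 px.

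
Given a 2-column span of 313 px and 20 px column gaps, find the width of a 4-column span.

646 px

Subtracting 1 column gap of 20 leaves 293 for 2 columns, so c = 146.5 px.
Span of 4: 4·146.5 + 3·20 = 586 + 60 = 646 px.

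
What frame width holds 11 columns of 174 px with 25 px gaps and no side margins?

2164 px

Total width: 11·174 + 10·25 = 2164 px.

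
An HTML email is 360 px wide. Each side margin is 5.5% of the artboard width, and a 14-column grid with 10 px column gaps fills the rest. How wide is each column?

Each margin = 5.5% of 360 = 19.8 px; content = 360 − 2·19.8 = 320.4 px.
14 columns + 13 column gaps: 14c + 13·10 = 320.4.
14c = 320.4 − 130 = 190.4, so c = 13.6 px.

13.6 px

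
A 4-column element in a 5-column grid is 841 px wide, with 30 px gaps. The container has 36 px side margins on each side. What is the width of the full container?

4 columns + 3 gaps: 4c + 3·30 = 841.
4c = 841 − 90 = 751, so c = 187.75 px.
Adding margins, columns and gutters: 72 + 938.75 + 120 = 1130.75 px.

1130.75 px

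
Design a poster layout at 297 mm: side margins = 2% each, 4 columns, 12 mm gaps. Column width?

297 × (1 − 2·2%) = 297 × 96% = 285.12 mm for the columns.
4 columns + 3 gaps: 4c + 3·12 = 285.12.
4c = 285.12 − 36 = 249.12, so c = 62.28 mm.

62.28 mm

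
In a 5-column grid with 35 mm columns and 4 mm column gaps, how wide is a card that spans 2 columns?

2 columns plus 1 column gap: 70 + 4 = 74 mm.

74 mm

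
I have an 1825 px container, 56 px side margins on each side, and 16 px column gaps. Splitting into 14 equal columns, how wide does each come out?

107.5 px

Subtract both margins: 1825 − 2·56 = 1713 px.
1713 − 13·16 = 1505; ÷14 gives c = 107.5 px.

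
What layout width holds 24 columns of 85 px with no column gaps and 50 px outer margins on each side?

2140 px

Total width: 2·50 + 24·85 = 2140 px.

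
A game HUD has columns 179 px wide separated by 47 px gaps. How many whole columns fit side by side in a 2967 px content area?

13 columns

k columns need k·179 + (k−1)·47 = k·226 − 47.
k·226 − 47 ≤ 2967 → k ≤ 3014 / 226 ≈ 13.34, so k = 13.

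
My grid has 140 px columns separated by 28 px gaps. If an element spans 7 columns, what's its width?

1148 px

Span of 7: 7·140 + 6·28 = 980 + 168 = 1148 px.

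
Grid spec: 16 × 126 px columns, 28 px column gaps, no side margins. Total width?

2436 px

Summing: 2016 + 420 = 2436 px.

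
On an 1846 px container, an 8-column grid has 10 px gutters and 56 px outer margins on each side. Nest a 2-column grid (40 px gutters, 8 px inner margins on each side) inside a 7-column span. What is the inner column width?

Outer content = 1846 − 2·56 = 1734 px.
8 columns + 7 gutters: 8c + 7·10 = 1734.
8c = 1734 − 70 = 1664, so c = 208 px.
Span of 7: 7·208 + 6·10 = 1456 + 60 = 1516 px.
Inner content = 1516 − 2·8 = 1500 px.
Subtracting 1 gutter of 40 leaves 1460 for 2 columns, so d = 730 px.

730 px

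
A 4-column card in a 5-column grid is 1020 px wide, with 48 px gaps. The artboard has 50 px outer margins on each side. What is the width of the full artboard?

1387 px

4c + 3·48 = 1020 → 4c = 876 → c = 219 px.
Artboard = 2·50 + 5·219 + 4·48 = 100 + 1095 + 192 = 1387 px.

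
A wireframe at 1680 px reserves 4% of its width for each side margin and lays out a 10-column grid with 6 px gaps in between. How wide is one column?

1680 × (1 − 2·4%) = 1680 × 92% = 1545.6 px for the columns.
10 columns + 9 gaps: 10c + 9·6 = 1545.6.
10c = 1545.6 − 54 = 1491.6, so c = 149.16 px.

149.16 px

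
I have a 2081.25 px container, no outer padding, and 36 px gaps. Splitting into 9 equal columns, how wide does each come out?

9 columns + 8 gaps: 9c + 8·36 = 2081.25.
9c = 2081.25 − 288 = 1793.25, so c = 199.25 px.

199.25 px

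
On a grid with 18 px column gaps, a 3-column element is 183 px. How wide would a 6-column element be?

384 px

3c + 2·18 = 183 → 3c = 147 → c = 49 px.
Span of 6: 6·49 + 5·18 = 294 + 90 = 384 px.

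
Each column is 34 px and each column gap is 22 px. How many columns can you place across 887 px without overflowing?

k columns need k·34 + (k−1)·22 = k·56 − 22.
k·56 − 22 ≤ 887 → k ≤ 909 / 56 ≈ 16.23, so k = 16.

16 columns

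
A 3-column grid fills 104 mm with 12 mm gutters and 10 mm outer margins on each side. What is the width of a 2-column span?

Take off 20 mm of margins, leaving 84 mm.
3c + 2·12 = 84 → 3c = 60 → c = 20 mm.
Span of 2: 2·20 + 1·12 = 40 + 12 = 52 mm.

52 mm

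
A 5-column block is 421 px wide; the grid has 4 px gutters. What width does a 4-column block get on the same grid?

Subtracting 4 gutters of 4 leaves 405 for 5 columns, so c = 81 px.
4-column span = 4·81 + 3·4 = 336 px.

336 px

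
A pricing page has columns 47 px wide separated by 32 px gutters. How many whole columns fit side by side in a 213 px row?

3 columns: 3·47 + 2·32 = 205 px ≤ 213.
4 columns: 284 px > 213. So 3.

3 columns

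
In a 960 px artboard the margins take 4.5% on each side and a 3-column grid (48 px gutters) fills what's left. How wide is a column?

Each margin = 4.5% of 960 = 43.2 px; content = 960 − 2·43.2 = 873.6 px.
Subtracting 2 gutters of 48 leaves 777.6 for 3 columns, so c = 259.2 px.

259.2 px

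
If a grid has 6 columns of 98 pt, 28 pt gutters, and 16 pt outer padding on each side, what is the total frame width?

Frame = 2·16 + 6·98 + 5·28 = 32 + 588 + 140 = 760 pt.

760 pt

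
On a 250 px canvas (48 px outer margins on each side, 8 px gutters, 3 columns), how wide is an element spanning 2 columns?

100 px

Take off 96 px of margins, leaving 154 px.
154 − 2·8 = 138; ÷3 gives c = 46 px.
2-column span = 2·46 + 1·8 = 100 px.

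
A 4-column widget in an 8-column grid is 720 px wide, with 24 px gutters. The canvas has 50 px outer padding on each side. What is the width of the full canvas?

4 columns + 3 gutters: 4c + 3·24 = 720.
4c = 720 − 72 = 648, so c = 162 px.
Total width: 2·50 + 8·162 + 7·24 = 1564 px.

1564 px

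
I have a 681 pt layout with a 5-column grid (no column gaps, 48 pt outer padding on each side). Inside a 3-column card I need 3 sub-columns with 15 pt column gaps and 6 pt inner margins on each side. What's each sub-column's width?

Outer content = 681 − 2·48 = 585 pt.
585 / 5 = 117 pt per column.
3-column span = 3·117 = 351 pt.
Inner content = 351 − 2·6 = 339 pt.
3 columns + 2 column gaps: 3d + 2·15 = 339.
3d = 339 − 30 = 309, so d = 103 pt.

103 pt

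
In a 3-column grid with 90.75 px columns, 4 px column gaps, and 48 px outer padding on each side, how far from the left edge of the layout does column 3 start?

237.5 px

Before column 3: the margin + 2 columns + 2 column gaps.
Offset = 48 + 2·(90.75 + 4) = 48 + 189.5 = 237.5 px.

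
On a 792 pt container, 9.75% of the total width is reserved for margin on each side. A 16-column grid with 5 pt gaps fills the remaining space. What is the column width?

792 × (1 − 2·9.75%) = 792 × 80.5% = 637.56 pt for the columns.
16 columns + 15 gaps: 16c + 15·5 = 637.56.
16c = 637.56 − 75 = 562.56, so c = 35.16 pt.

35.16 pt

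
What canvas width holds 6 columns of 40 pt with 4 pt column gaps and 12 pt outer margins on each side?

284 pt

Adding margins, columns and gutters: 24 + 240 + 20 = 284 pt.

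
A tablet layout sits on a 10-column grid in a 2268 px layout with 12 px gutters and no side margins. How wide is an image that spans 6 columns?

Subtracting 9 gutters of 12 leaves 2160 for 10 columns, so c = 216 px.
Span of 6: 6·216 + 5·12 = 1296 + 60 = 1356 px.

1356 px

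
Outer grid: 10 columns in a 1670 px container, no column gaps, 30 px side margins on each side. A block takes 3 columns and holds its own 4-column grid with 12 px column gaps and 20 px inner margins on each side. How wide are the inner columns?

101.75 px

Inside the margins: 1670 − 60 = 1610 px.
10c = 1610 → c = 161 px.
With no column gaps, 3 columns span 3·161 = 483 px.
Inner content = 483 − 2·20 = 443 px.
4 columns + 3 column gaps: 4d + 3·12 = 443.
4d = 443 − 36 = 407, so d = 101.75 px.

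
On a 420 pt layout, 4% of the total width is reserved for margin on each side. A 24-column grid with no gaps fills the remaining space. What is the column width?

420 × (1 − 2·4%) = 420 × 92% = 386.4 pt for the columns.
24c = 386.4 → c = 16.1 pt.

16.1 pt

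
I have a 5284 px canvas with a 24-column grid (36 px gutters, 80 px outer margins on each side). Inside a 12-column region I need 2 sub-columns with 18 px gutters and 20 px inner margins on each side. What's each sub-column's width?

1243 px

Outer content = 5284 − 2·80 = 5124 px.
Subtracting 23 gutters of 36 leaves 4296 for 24 columns, so c = 179 px.
Span of 12: 12·179 + 11·36 = 2148 + 396 = 2544 px.
Inner content = 2544 − 2·20 = 2504 px.
2d + 1·18 = 2504 → 2d = 2486 → d = 1243 px.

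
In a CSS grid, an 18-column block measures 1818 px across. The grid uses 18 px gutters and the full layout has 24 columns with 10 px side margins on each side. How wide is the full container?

2450 px

18c + 17·18 = 1818 → 18c = 1512 → c = 84 px.
Adding margins, columns and gutters: 20 + 2016 + 414 = 2450 px.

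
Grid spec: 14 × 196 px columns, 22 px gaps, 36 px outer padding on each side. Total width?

Artboard = 2·36 + 14·196 + 13·22 = 72 + 2744 + 286 = 3102 px.

3102 px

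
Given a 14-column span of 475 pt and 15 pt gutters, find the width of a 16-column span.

475 − 13·15 = 280; ÷14 gives c = 20 pt.
16 columns plus 15 gutters: 320 + 225 = 545 pt.

545 pt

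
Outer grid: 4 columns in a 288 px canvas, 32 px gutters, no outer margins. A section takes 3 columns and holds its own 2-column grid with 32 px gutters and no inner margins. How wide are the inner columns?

88 px

4 columns + 3 gutters: 4c + 3·32 = 288.
4c = 288 − 96 = 192, so c = 48 px.
Span of 3: 3·48 + 2·32 = 144 + 64 = 208 px.
2 columns + 1 gutter: 2d + 1·32 = 208.
2d = 208 − 32 = 176, so d = 88 px.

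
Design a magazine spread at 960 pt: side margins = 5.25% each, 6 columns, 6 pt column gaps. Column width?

960 × (1 − 2·5.25%) = 960 × 89.5% = 859.2 pt for the columns.
6 columns + 5 column gaps: 6c + 5·6 = 859.2.
6c = 859.2 − 30 = 829.2, so c = 138.2 pt.

138.2 pt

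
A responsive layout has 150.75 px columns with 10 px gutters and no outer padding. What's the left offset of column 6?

803.75 px

Before column 6: 5 columns + 5 gutters.
Offset = 5·(150.75 + 10) = 5·160.75 = 803.75 px.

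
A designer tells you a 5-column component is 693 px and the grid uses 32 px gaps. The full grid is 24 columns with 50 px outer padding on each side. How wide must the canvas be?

693 − 4·32 = 565; ÷5 gives c = 113 px.
Canvas = 2·50 + 24·113 + 23·32 = 100 + 2712 + 736 = 3548 px.

3548 px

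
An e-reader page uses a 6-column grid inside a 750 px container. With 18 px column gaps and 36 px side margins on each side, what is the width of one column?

Content width = 750 − 2·36 = 678 px.
6c + 5·18 = 678 → 6c = 588 → c = 98 px.

98 px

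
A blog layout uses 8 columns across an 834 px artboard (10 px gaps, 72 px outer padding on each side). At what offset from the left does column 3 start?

Take off 144 px of margins, leaving 690 px.
8 columns + 7 gaps: 8c + 7·10 = 690.
8c = 690 − 70 = 620, so c = 77.5 px.
Column 3 starts at margin + 2·(column + gutter) = 72 + 2·87.5 = 247 px.

247 px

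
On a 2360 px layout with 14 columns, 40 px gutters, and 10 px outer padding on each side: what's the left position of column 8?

Take off 20 px of margins, leaving 2340 px.
14c + 13·40 = 2340 → 14c = 1820 → c = 130 px.
Each column+gutter stride is 170 px; 7 of them past the 10 px margin is 10 + 1190 = 1200 px.

1200 px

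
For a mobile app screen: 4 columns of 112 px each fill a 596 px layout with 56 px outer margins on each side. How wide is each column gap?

12 px

Take off 112 px of margins, leaving 484 px.
4 columns take 4·112 = 448 px; remaining 36 splits into 3 column gaps.
g = 36 / 3 = 12 px.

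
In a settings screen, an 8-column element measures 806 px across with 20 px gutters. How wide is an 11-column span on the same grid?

1115.75 px

8c + 7·20 = 806 → 8c = 666 → c = 83.25 px.
11-column span = 11·83.25 + 10·20 = 1115.75 px.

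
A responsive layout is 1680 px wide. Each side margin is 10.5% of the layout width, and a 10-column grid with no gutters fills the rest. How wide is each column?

Margins: 10.5% × 1680 = 176.4 px each, so content = 1680 − 352.8 = 1327.2 px.
10c = 1327.2 → c = 132.72 px.

132.72 px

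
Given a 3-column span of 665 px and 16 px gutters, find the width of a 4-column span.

892 px

665 − 2·16 = 633; ÷3 gives c = 211 px.
4-column span = 4·211 + 3·16 = 892 px.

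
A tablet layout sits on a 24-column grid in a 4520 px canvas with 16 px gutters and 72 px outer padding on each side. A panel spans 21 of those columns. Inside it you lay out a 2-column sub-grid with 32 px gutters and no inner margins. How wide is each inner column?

1897.5 px

Subtract both margins: 4520 − 2·72 = 4376 px.
Subtracting 23 gutters of 16 leaves 4008 for 24 columns, so c = 167 px.
Span of 21: 21·167 + 20·16 = 3507 + 320 = 3827 px.
2 columns + 1 gutter: 2d + 1·32 = 3827.
2d = 3827 − 32 = 3795, so d = 1897.5 px.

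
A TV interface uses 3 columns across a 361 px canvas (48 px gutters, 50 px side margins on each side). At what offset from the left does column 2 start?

153 px

Take off 100 px of margins, leaving 261 px.
Subtracting 2 gutters of 48 leaves 165 for 3 columns, so c = 55 px.
Each column+gutter stride is 103 px; 1 of them past the 50 px margin is 50 + 103 = 153 px.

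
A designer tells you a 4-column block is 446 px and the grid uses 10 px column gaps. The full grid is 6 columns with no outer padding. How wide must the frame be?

Subtracting 3 column gaps of 10 leaves 416 for 4 columns, so c = 104 px.
Frame = 6·104 + 5·10 = 624 + 50 = 674 px.

674 px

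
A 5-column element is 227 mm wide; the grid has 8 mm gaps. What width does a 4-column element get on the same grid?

180 mm

Subtracting 4 gaps of 8 leaves 195 for 5 columns, so c = 39 mm.
4 columns plus 3 gaps: 156 + 24 = 180 mm.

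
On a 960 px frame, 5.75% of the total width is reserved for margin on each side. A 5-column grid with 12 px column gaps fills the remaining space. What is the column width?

Each margin = 5.75% of 960 = 55.2 px; content = 960 − 2·55.2 = 849.6 px.
5 columns + 4 column gaps: 5c + 4·12 = 849.6.
5c = 849.6 − 48 = 801.6, so c = 160.32 px.

160.32 px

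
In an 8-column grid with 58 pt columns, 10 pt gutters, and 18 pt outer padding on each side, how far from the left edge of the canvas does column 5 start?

Before column 5: the margin + 4 columns + 4 gutters.
Offset = 18 + 4·(58 + 10) = 18 + 272 = 290 pt.

290 pt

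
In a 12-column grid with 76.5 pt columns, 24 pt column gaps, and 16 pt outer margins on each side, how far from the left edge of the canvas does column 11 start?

Column 11 starts at margin + 10·(column + gutter) = 16 + 10·100.5 = 1021 pt.

1021 pt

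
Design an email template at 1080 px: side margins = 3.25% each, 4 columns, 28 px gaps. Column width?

Margins: 3.25% × 1080 = 35.1 px each, so content = 1080 − 70.2 = 1009.8 px.
1009.8 − 3·28 = 925.8; ÷4 gives c = 231.45 px.

231.45 px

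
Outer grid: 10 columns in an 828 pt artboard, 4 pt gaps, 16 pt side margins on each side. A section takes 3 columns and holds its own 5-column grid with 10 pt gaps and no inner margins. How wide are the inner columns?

39.2 pt

Take off 32 pt of margins, leaving 796 pt.
796 − 9·4 = 760; ÷10 gives c = 76 pt.
3 columns plus 2 gaps: 228 + 8 = 236 pt.
5 columns + 4 gaps: 5d + 4·10 = 236.
5d = 236 − 40 = 196, so d = 39.2 pt.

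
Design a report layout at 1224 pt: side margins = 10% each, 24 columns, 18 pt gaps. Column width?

23.55 pt

1224 × (1 − 2·10%) = 1224 × 80% = 979.2 pt for the columns.
24 columns + 23 gaps: 24c + 23·18 = 979.2.
24c = 979.2 − 414 = 565.2, so c = 23.55 pt.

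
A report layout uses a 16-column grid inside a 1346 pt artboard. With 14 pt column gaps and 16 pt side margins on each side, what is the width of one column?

69 pt

Take off 32 pt of margins, leaving 1314 pt.
Subtracting 15 column gaps of 14 leaves 1104 for 16 columns, so c = 69 pt.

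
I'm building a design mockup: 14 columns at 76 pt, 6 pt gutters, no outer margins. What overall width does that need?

1142 pt

Artboard = 14·76 + 13·6 = 1064 + 78 = 1142 pt.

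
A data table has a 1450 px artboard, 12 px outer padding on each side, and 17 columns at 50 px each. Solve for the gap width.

Take off 24 px of margins, leaving 1426 px.
17·50 + 16g = 1426 → 16g = 576 → g = 36 px.

36 px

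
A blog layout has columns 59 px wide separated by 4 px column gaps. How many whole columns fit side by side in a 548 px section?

Each extra column adds 59 + 4 = 63 px.
(548 + 4) / 63 = 8.76, so 8 columns fit.

8 columns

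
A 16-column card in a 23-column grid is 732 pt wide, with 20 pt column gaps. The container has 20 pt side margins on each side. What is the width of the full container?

Subtracting 15 column gaps of 20 leaves 432 for 16 columns, so c = 27 pt.
Container = 2·20 + 23·27 + 22·20 = 40 + 621 + 440 = 1101 pt.

1101 pt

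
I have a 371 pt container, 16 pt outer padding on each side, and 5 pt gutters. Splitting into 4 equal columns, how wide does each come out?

Content width = 371 − 2·16 = 339 pt.
4c + 3·5 = 339 → 4c = 324 → c = 81 pt.

81 pt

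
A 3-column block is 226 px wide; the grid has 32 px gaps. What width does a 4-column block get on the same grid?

3 columns + 2 gaps: 3c + 2·32 = 226.
3c = 226 − 64 = 162, so c = 54 px.
Span of 4: 4·54 + 3·32 = 216 + 96 = 312 px.

312 px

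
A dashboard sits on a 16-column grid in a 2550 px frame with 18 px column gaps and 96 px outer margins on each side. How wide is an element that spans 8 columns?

Inside the margins: 2550 − 192 = 2358 px.
2358 − 15·18 = 2088; ÷16 gives c = 130.5 px.
8 columns plus 7 column gaps: 1044 + 126 = 1170 px.

1170 px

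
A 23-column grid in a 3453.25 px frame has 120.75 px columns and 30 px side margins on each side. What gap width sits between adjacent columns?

Inside the margins: 3453.25 − 60 = 3393.25 px.
23 columns take 23·120.75 = 2777.25 px; remaining 616 splits into 22 gaps.
g = 616 / 22 = 28 px.

28 px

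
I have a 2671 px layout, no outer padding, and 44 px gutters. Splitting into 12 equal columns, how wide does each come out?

12 columns + 11 gutters: 12c + 11·44 = 2671.
12c = 2671 − 484 = 2187, so c = 182.25 px.

182.25 px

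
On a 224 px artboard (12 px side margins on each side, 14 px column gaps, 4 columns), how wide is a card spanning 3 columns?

146.5 px

Inside the margins: 224 − 24 = 200 px.
4c + 3·14 = 200 → 4c = 158 → c = 39.5 px.
Span of 3: 3·39.5 + 2·14 = 118.5 + 28 = 146.5 px.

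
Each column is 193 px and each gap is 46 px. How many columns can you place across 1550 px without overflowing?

Each extra column adds 193 + 46 = 239 px.
(1550 + 46) / 239 = 6.68, so 6 columns fit.

6 columns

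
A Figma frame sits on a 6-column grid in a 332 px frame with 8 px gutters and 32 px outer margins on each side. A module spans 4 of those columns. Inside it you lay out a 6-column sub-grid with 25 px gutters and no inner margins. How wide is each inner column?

Take off 64 px of margins, leaving 268 px.
6c + 5·8 = 268 → 6c = 228 → c = 38 px.
Span of 4: 4·38 + 3·8 = 152 + 24 = 176 px.
6d + 5·25 = 176 → 6d = 51 → d = 8.5 px.

8.5 px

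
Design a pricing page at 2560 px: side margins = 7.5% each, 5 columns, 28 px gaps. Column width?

412.8 px

Margins: 7.5% × 2560 = 192 px each, so content = 2560 − 384 = 2176 px.
Subtracting 4 gaps of 28 leaves 2064 for 5 columns, so c = 412.8 px.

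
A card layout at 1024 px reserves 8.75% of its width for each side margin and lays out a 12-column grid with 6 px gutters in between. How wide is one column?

64.9 px

Margins: 8.75% × 1024 = 89.6 px each, so content = 1024 − 179.2 = 844.8 px.
12 columns + 11 gutters: 12c + 11·6 = 844.8.
12c = 844.8 − 66 = 778.8, so c = 64.9 px.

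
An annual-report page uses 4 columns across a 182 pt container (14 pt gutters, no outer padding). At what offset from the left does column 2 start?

49 pt

182 − 3·14 = 140; ÷4 gives c = 35 pt.
Each column+gutter stride is 49 pt; with no margin, 1 of them is 49 pt.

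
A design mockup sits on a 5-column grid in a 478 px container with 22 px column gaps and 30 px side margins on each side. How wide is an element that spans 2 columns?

Take off 60 px of margins, leaving 418 px.
Subtracting 4 column gaps of 22 leaves 330 for 5 columns, so c = 66 px.
Span of 2: 2·66 + 1·22 = 132 + 22 = 154 px.

154 px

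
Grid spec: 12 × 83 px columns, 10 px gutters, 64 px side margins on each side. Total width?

1234 px

Adding margins, columns and gutters: 128 + 996 + 110 = 1234 px.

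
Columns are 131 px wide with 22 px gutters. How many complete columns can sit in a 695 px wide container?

4 columns

4 columns: 4·131 + 3·22 = 590 px ≤ 695.
5 columns: 743 px > 695. So 4.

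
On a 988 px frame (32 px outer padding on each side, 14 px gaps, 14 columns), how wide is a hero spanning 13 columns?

857 px

Content width = 988 − 2·32 = 924 px.
Subtracting 13 gaps of 14 leaves 742 for 14 columns, so c = 53 px.
13-column span = 13·53 + 12·14 = 857 px.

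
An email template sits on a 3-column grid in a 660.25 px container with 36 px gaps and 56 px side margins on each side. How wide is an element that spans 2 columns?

353.5 px

Content width = 660.25 − 2·56 = 548.25 px.
548.25 − 2·36 = 476.25; ÷3 gives c = 158.75 px.
2 columns plus 1 gap: 317.5 + 36 = 353.5 px.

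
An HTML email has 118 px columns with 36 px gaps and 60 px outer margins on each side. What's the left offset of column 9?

1292 px

Each column+gutter stride is 154 px; 8 of them past the 60 px margin is 60 + 1232 = 1292 px.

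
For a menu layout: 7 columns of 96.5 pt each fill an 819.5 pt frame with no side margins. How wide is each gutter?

Columns use 675.5 pt, leaving 144 pt across 6 gutters = 24 pt each.

24 pt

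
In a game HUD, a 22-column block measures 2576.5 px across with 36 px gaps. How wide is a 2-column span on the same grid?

Subtracting 21 gaps of 36 leaves 1820.5 for 22 columns, so c = 82.75 px.
2-column span = 2·82.75 + 1·36 = 201.5 px.

201.5 px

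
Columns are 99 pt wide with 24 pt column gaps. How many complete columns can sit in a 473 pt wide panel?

k columns need k·99 + (k−1)·24 = k·123 − 24.
k·123 − 24 ≤ 473 → k ≤ 497 / 123 ≈ 4.04, so k = 4.

4 columns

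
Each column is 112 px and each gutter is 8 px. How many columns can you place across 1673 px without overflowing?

14 columns: 14·112 + 13·8 = 1672 px ≤ 1673.
15 columns: 1792 px > 1673. So 14.

14 columns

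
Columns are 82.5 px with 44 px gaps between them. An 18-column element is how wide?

Span of 18: 18·82.5 + 17·44 = 1485 + 748 = 2233 px.

2233 px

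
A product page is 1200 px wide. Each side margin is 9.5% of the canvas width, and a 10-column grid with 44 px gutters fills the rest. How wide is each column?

1200 × (1 − 2·9.5%) = 1200 × 81% = 972 px for the columns.
10c + 9·44 = 972 → 10c = 576 → c = 57.6 px.

57.6 px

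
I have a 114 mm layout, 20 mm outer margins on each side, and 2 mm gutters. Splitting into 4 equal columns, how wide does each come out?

Content width = 114 − 2·20 = 74 mm.
4c + 3·2 = 74 → 4c = 68 → c = 17 mm.

17 mm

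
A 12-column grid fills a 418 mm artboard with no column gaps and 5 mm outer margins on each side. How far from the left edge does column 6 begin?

Inside the margins: 418 − 10 = 408 mm.
12c = 408 → c = 34 mm.
Column 6 starts at margin + 5·(column + gutter) = 5 + 5·34 = 175 mm.

175 mm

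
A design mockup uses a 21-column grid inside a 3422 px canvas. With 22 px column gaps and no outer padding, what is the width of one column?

142 px

3422 − 20·22 = 2982; ÷21 gives c = 142 px.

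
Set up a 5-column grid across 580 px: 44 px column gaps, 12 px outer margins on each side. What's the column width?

Take off 24 px of margins, leaving 556 px.
5c + 4·44 = 556 → 5c = 380 → c = 76 px.

76 px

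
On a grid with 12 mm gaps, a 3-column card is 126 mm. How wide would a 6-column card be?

264 mm

3c + 2·12 = 126 → 3c = 102 → c = 34 mm.
6-column span = 6·34 + 5·12 = 264 mm.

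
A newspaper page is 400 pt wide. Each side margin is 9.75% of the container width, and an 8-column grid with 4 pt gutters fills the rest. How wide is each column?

36.75 pt

Margins: 9.75% × 400 = 39 pt each, so content = 400 − 78 = 322 pt.
8 columns + 7 gutters: 8c + 7·4 = 322.
8c = 322 − 28 = 294, so c = 36.75 pt.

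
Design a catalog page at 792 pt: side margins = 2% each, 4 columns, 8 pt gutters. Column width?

Margins: 2% × 792 = 15.84 pt each, so content = 792 − 31.68 = 760.32 pt.
Subtracting 3 gutters of 8 leaves 736.32 for 4 columns, so c = 184.08 pt.

184.08 pt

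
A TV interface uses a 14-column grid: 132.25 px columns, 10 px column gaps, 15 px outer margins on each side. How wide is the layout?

Layout = 2·15 + 14·132.25 + 13·10 = 30 + 1851.5 + 130 = 2011.5 px.

2011.5 px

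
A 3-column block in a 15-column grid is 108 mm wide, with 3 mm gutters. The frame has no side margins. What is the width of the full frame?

552 mm

3 columns + 2 gutters: 3c + 2·3 = 108.
3c = 108 − 6 = 102, so c = 34 mm.
Total width: 15·34 + 14·3 = 552 mm.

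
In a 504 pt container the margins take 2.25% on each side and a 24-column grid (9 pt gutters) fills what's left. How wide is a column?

Each margin = 2.25% of 504 = 11.34 pt; content = 504 − 2·11.34 = 481.32 pt.
481.32 − 23·9 = 274.32; ÷24 gives c = 11.43 pt.

11.43 pt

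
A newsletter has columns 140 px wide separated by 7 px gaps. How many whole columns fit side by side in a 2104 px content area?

Each extra column adds 140 + 7 = 147 px.
(2104 + 7) / 147 = 14.36, so 14 columns fit.

14 columns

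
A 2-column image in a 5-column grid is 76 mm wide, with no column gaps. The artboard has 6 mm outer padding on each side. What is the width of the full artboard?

2c = 76 → c = 38 mm.
Summing: 12 + 190 = 202 mm.

202 mm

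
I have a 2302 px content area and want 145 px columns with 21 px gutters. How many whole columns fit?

13 columns: 13·145 + 12·21 = 2137 px ≤ 2302.
14 columns: 2303 px > 2302. So 13.

13 columns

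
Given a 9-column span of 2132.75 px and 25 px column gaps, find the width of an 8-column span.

1893 px

Subtracting 8 column gaps of 25 leaves 1932.75 for 9 columns, so c = 214.75 px.
8 columns plus 7 column gaps: 1718 + 175 = 1893 px.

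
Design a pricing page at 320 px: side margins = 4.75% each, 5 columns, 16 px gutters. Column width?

45.12 px

Margins: 4.75% × 320 = 15.2 px each, so content = 320 − 30.4 = 289.6 px.
Subtracting 4 gutters of 16 leaves 225.6 for 5 columns, so c = 45.12 px.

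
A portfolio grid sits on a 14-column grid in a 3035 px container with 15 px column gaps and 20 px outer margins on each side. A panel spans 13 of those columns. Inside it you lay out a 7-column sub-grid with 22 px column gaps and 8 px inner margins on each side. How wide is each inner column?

Outer content = 3035 − 2·20 = 2995 px.
2995 − 13·15 = 2800; ÷14 gives c = 200 px.
13-column span = 13·200 + 12·15 = 2780 px.
Inner content = 2780 − 2·8 = 2764 px.
7 columns + 6 column gaps: 7d + 6·22 = 2764.
7d = 2764 − 132 = 2632, so d = 376 px.

376 px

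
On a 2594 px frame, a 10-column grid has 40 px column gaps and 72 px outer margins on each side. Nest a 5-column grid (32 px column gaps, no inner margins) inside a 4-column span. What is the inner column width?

165.6 px

Inside the margins: 2594 − 144 = 2450 px.
10c + 9·40 = 2450 → 10c = 2090 → c = 209 px.
Span of 4: 4·209 + 3·40 = 836 + 120 = 956 px.
Subtracting 4 column gaps of 32 leaves 828 for 5 columns, so d = 165.6 px.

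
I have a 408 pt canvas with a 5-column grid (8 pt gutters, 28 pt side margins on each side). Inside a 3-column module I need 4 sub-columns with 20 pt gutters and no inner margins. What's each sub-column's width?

Outer content = 408 − 2·28 = 352 pt.
5 columns + 4 gutters: 5c + 4·8 = 352.
5c = 352 − 32 = 320, so c = 64 pt.
3-column span = 3·64 + 2·8 = 208 pt.
4 columns + 3 gutters: 4d + 3·20 = 208.
4d = 208 − 60 = 148, so d = 37 pt.

37 pt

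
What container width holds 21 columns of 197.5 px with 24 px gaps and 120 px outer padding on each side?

Adding margins, columns and gutters: 240 + 4147.5 + 480 = 4867.5 px.

4867.5 px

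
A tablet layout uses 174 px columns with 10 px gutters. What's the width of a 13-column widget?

2382 px

Span of 13: 13·174 + 12·10 = 2262 + 120 = 2382 px.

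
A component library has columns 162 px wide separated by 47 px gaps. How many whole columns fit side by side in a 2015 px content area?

9 columns

9 columns: 9·162 + 8·47 = 1834 px ≤ 2015.
10 columns: 2043 px > 2015. So 9.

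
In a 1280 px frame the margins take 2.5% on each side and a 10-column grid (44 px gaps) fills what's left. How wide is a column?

Margins: 2.5% × 1280 = 32 px each, so content = 1280 − 64 = 1216 px.
Subtracting 9 gaps of 44 leaves 820 for 10 columns, so c = 82 px.

82 px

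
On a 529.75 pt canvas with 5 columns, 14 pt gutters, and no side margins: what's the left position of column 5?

5c + 4·14 = 529.75 → 5c = 473.75 → c = 94.75 pt.
Each column+gutter stride is 108.75 pt; with no margin, 4 of them is 435 pt.

435 pt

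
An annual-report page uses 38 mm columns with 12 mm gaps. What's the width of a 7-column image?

338 mm

7 columns plus 6 gaps: 266 + 72 = 338 mm.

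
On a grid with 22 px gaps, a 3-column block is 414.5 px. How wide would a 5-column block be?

705.5 px

Subtracting 2 gaps of 22 leaves 370.5 for 3 columns, so c = 123.5 px.
5-column span = 5·123.5 + 4·22 = 705.5 px.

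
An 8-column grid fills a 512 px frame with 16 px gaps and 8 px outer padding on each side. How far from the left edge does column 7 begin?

392 px

Inside the margins: 512 − 16 = 496 px.
Subtracting 7 gaps of 16 leaves 384 for 8 columns, so c = 48 px.
Each column+gutter stride is 64 px; 6 of them past the 8 px margin is 8 + 384 = 392 px.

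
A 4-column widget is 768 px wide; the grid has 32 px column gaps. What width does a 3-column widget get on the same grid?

768 − 3·32 = 672; ÷4 gives c = 168 px.
3-column span = 3·168 + 2·32 = 568 px.

568 px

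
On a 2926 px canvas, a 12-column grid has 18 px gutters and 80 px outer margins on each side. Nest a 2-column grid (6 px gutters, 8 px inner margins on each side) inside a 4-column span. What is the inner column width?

Inside the margins: 2926 − 160 = 2766 px.
Subtracting 11 gutters of 18 leaves 2568 for 12 columns, so c = 214 px.
Span of 4: 4·214 + 3·18 = 856 + 54 = 910 px.
Inner content = 910 − 2·8 = 894 px.
2d + 1·6 = 894 → 2d = 888 → d = 444 px.

444 px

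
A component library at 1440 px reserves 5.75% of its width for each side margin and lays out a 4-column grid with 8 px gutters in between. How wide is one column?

312.6 px

Margins: 5.75% × 1440 = 82.8 px each, so content = 1440 − 165.6 = 1274.4 px.
Subtracting 3 gutters of 8 leaves 1250.4 for 4 columns, so c = 312.6 px.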